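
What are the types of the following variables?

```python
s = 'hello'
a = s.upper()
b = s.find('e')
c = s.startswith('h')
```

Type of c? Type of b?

str.startswith() returns bool; str.find() returns int

bool, int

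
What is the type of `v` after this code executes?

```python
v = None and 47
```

'and' returns first falsy value (None)

NoneType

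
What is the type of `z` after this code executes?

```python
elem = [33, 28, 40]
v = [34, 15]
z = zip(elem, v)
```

zip() returns a zip iterator object

zip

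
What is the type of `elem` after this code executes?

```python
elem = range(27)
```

range() returns a range object

range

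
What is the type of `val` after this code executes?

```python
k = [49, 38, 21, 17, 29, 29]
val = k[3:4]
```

Slicing a list always returns a list

list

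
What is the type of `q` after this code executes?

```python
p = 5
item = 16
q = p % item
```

int % int returns int (5 % 16 = 5)

int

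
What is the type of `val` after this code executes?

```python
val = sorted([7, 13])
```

sorted() always returns list

list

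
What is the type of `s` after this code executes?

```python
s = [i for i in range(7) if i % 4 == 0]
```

A list comprehension [...] produces a list

list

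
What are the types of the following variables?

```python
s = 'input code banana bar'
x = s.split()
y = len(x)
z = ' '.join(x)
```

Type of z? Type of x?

str.join() returns str; str.split() returns list

str, list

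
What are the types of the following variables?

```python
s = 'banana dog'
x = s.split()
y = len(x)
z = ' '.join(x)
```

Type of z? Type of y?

str.join() returns str; len() returns int

str, int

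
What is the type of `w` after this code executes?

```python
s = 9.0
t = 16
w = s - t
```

float - int returns float (9.0 - 16 = -7.0)

float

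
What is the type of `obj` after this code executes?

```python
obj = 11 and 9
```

'and' returns the last value when all truthy (9, which is int)

int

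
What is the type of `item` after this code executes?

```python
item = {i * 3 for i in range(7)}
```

A set comprehension {expr for x in iterable} produces a set

set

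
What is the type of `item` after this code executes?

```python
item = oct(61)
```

oct() returns str representation

str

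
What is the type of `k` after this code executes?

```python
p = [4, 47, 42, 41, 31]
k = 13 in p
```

'in' operator returns bool

bool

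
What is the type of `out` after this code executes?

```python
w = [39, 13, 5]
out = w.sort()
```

list.sort() returns None (sorts in place)

NoneType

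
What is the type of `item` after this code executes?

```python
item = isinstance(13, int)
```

isinstance() returns bool

bool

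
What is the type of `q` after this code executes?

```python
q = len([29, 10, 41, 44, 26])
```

len() always returns int

int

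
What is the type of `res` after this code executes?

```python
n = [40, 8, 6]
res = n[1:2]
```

Slicing a list always returns a list

list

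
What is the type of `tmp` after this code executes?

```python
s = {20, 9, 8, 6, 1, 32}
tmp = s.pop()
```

Popping from a set of ints returns int

int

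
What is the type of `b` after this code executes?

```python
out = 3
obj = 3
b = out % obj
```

int % int returns int (3 % 3 = 0)

int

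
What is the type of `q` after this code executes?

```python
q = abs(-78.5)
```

abs() of float returns float

float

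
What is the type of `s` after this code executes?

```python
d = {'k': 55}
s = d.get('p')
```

dict.get() returns None when key 'p' is not found and no default given

NoneType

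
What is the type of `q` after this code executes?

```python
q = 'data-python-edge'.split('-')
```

str.split() returns list

list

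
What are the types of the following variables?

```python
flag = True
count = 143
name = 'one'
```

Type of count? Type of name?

count is int; name is str

int, str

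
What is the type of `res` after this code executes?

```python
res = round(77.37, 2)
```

round() with ndigits arg returns float

float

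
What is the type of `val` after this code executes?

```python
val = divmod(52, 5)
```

divmod() returns a tuple (quotient, remainder)

tuple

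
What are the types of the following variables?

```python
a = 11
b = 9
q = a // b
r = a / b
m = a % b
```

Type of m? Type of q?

int % int returns int; int // int returns int

int, int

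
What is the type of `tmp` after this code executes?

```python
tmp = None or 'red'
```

'or' with None returns the other value ('red', str)

str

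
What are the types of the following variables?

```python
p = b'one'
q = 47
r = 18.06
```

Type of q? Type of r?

q is int; r is float

int, float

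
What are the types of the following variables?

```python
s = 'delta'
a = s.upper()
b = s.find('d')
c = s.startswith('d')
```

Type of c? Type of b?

str.startswith() returns bool; str.find() returns int

bool, int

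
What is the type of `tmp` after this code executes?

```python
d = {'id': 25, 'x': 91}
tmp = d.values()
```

.values() returns a dict_values view object

dict_values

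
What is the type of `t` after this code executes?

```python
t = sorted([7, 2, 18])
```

sorted() always returns list

list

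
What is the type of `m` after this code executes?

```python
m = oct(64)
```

oct() returns str representation

str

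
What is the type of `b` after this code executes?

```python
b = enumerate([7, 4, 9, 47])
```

enumerate() returns an enumerate iterator object

enumerate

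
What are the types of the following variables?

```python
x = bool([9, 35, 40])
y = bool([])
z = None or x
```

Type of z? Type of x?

None or <bool> returns the bool; bool() returns bool

bool, bool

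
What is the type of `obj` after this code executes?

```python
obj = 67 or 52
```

'or' returns the first truthy value (67, which is int)

int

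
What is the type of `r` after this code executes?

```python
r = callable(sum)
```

callable() returns bool

bool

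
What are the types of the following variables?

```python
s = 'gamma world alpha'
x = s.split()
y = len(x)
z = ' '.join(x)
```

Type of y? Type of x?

len() returns int; str.split() returns list

int, list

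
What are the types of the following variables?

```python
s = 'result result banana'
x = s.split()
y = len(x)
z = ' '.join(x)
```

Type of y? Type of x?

len() returns int; str.split() returns list

int, list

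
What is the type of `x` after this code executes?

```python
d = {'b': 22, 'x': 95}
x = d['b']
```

Accessing dict[str, int] with key 'b' returns int value 22

int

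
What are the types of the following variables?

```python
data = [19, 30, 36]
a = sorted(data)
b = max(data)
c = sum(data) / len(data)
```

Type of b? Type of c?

max of ints returns int; int / int returns float

int, float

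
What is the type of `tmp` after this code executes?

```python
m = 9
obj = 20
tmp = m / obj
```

int / int always returns float in Python 3 (9 / 20 = 0.45)

float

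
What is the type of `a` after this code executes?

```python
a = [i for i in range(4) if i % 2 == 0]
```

A list comprehension [...] produces a list

list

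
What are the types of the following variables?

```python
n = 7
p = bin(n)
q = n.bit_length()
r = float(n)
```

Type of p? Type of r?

bin() returns str; float() returns float

str, float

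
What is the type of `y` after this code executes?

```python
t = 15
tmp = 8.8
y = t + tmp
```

int + float returns float (15 + 8.8 = 23.8)

float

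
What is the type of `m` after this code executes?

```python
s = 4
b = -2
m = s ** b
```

int ** negative int returns float

float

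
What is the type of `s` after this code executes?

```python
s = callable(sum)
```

callable() returns bool

bool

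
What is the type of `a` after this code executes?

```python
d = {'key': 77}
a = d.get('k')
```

dict.get() returns None when key 'k' is not found and no default given

NoneType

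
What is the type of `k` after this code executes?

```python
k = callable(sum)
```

callable() returns bool

bool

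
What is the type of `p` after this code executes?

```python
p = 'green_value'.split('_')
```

str.split() returns list

list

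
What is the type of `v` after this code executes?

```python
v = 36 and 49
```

'and' returns the last value when all truthy (49, which is int)

int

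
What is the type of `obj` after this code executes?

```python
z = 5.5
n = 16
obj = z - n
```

float - int returns float (5.5 - 16 = -10.5)

float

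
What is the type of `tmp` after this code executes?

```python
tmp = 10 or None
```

'or' returns first truthy value (10, int)

int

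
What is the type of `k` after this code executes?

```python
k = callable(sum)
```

callable() returns bool

bool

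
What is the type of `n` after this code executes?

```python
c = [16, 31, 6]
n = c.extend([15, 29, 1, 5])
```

list.extend() returns None

NoneType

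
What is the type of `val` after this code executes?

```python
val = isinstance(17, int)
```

isinstance() returns bool

bool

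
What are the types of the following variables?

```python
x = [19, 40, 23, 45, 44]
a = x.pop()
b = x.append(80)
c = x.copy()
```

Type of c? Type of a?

list.copy() returns list; list.pop() returns the element (int)

list, int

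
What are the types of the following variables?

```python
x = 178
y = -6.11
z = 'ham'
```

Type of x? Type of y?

x is int; y is float

int, float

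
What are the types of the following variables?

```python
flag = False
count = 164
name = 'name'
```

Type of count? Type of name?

count is int; name is str

int, str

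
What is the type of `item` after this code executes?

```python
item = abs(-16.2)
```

abs() of float returns float

float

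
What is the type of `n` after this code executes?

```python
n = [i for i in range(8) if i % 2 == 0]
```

A list comprehension [...] produces a list

list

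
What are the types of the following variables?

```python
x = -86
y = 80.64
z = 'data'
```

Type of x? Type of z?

x is int; z is str

int, str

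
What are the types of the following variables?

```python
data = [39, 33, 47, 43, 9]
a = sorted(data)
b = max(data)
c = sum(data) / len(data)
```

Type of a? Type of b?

sorted() returns list; max of ints returns int

list, int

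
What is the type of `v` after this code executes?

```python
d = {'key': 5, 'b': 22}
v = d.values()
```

.values() returns a dict_values view object

dict_values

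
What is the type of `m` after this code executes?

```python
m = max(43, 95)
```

max() of ints returns int

int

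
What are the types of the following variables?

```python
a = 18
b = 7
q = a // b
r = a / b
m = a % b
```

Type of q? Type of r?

int // int returns int; int / int returns float

int, float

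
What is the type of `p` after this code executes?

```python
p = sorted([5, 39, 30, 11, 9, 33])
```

sorted() always returns list

list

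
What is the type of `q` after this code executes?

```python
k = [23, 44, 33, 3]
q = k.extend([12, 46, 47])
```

list.extend() returns None

NoneType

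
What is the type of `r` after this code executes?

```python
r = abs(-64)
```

abs() of int returns int

int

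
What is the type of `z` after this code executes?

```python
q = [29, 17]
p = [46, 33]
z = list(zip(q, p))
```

list(zip(...)) returns a list of tuples

list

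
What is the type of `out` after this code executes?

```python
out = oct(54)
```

oct() returns str representation

str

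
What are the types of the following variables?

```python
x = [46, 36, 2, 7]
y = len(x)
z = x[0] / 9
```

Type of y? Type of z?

len() returns int; int / int returns float

int, float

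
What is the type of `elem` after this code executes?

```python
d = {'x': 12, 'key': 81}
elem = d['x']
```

Accessing dict[str, int] with key 'x' returns int value 12

int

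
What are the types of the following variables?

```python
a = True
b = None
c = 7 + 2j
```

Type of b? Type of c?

b is NoneType; c is complex

NoneType, complex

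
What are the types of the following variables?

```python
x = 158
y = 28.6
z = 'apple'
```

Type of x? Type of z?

x is int; z is str

int, str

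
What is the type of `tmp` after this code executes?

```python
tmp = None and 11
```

'and' returns first falsy value (None)

NoneType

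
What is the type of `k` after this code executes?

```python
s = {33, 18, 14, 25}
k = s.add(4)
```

set.add() returns None (mutates in place)

NoneType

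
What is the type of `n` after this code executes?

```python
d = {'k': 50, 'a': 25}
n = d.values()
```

.values() returns a dict_values view object

dict_values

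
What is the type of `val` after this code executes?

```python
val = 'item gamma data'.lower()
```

str.lower() returns str

str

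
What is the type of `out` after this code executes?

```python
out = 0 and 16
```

'and' returns the first falsy value (0, which is int)

int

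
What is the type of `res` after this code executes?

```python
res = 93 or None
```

'or' returns first truthy value (93, int)

int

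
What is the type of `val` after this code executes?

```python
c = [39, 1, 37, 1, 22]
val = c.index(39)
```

list.index() returns int

int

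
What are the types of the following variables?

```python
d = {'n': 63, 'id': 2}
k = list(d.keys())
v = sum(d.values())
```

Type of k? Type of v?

list(...) returns list; sum of int values returns int

list, int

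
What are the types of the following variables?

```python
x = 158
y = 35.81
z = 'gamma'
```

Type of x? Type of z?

x is int; z is str

int, str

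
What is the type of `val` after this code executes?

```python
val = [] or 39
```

'or' returns first truthy value (39, which is int)

int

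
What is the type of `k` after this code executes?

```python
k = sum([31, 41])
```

sum() of ints returns int

int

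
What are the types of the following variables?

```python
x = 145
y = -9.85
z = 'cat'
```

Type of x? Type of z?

x is int; z is str

int, str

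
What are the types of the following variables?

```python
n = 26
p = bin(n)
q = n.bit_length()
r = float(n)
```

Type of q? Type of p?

int.bit_length() returns int; bin() returns str

int, str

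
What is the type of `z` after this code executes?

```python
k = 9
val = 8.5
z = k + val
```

int + float returns float (9 + 8.5 = 17.5)

float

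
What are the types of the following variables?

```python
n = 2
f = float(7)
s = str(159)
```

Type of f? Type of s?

f is float; s is str

float, str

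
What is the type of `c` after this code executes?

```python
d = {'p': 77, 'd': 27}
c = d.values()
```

.values() returns a dict_values view object

dict_values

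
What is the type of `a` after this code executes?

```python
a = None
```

None has type NoneType

NoneType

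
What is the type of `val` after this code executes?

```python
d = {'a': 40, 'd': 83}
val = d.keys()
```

.keys() returns a dict_keys view object

dict_keys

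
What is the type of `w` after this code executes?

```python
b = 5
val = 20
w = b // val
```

int // int returns int (5 // 20 = 0)

int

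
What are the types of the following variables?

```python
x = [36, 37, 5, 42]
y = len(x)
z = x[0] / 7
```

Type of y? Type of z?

len() returns int; int / int returns float

int, float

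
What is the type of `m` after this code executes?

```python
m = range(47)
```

range() returns a range object

range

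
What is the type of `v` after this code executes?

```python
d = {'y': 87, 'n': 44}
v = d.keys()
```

.keys() returns a dict_keys view object

dict_keys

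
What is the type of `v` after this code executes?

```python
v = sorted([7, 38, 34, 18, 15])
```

sorted() always returns list

list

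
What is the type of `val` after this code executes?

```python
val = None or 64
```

'or' with None returns the other value (64, int)

int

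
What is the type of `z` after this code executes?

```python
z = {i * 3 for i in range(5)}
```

A set comprehension {expr for x in iterable} produces a set

set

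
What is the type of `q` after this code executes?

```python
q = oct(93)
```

oct() returns str representation

str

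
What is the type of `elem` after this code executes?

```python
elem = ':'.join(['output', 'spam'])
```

str.join() returns str

str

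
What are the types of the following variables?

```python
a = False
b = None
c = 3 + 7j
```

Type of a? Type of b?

a is bool; b is NoneType

bool, NoneType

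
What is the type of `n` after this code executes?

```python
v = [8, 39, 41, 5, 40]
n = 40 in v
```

'in' operator returns bool

bool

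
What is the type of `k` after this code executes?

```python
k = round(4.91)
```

round() with no ndigits arg returns int

int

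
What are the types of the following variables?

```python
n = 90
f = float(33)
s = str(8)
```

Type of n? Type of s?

n is int; s is str

int, str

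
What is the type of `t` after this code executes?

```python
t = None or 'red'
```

'or' with None returns the other value ('red', str)

str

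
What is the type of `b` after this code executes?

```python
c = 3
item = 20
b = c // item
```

int // int returns int (3 // 20 = 0)

int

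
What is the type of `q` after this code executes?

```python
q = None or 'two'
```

'or' with None returns the other value ('two', str)

str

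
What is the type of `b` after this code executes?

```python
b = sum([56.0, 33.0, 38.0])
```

sum() of floats returns float

float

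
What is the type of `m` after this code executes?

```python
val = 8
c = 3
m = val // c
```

int // int returns int (8 // 3 = 2)

int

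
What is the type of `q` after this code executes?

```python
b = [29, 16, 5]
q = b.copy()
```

list.copy() returns list

list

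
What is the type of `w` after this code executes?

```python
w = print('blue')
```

print() returns None

NoneType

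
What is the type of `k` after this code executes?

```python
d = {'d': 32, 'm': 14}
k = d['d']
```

Accessing dict[str, int] with key 'd' returns int value 32

int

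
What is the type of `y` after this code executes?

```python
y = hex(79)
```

hex() returns str representation

str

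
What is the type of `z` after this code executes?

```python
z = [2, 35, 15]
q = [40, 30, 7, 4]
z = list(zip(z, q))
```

list(zip(...)) returns a list of tuples

list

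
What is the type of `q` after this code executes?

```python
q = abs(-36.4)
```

abs() of float returns float

float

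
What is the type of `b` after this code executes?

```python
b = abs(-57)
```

abs() of int returns int

int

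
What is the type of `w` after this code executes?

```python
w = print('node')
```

print() returns None

NoneType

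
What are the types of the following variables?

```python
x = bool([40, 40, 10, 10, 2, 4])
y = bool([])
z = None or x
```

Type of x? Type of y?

bool() returns bool; bool() returns bool

bool, bool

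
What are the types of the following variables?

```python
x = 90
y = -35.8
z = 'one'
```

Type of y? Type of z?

y is float; z is str

float, str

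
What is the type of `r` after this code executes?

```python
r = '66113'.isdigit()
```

str.isdigit() returns bool

bool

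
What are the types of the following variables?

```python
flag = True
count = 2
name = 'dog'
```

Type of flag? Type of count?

flag is bool; count is int

bool, int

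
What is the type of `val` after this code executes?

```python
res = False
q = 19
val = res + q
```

bool + int returns int (False is 0, so 0 + 19 = 19)

int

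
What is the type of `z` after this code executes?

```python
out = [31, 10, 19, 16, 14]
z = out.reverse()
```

list.reverse() returns None

NoneType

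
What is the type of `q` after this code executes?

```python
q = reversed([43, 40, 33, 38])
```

reversed() on a list returns a list_reverseiterator

list_reverseiterator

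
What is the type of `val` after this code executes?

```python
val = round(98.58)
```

round() with no ndigits arg returns int

int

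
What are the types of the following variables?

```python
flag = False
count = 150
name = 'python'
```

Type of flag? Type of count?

flag is bool; count is int

bool, int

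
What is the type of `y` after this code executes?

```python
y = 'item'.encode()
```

str.encode() returns bytes

bytes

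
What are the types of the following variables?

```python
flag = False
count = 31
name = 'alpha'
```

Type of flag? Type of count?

flag is bool; count is int

bool, int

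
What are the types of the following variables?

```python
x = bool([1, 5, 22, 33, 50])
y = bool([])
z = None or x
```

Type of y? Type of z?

bool() returns bool; None or <bool> returns the bool

bool, bool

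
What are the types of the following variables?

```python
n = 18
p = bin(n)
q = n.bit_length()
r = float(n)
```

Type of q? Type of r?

int.bit_length() returns int; float() returns float

int, float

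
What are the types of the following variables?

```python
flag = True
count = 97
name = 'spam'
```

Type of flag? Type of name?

flag is bool; name is str

bool, str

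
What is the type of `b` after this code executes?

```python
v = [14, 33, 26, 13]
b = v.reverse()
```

list.reverse() returns None

NoneType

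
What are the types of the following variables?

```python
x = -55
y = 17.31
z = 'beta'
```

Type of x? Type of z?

x is int; z is str

int, str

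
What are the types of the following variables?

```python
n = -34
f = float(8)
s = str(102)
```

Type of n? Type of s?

n is int; s is str

int, str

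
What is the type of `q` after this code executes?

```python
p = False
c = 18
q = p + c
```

bool + int returns int (False is 0, so 0 + 18 = 18)

int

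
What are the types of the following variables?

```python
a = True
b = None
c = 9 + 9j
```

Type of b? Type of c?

b is NoneType; c is complex

NoneType, complex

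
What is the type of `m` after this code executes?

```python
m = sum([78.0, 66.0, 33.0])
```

sum() of floats returns float

float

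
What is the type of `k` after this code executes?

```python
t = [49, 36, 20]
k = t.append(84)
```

list.append() returns None (mutates in place)

NoneType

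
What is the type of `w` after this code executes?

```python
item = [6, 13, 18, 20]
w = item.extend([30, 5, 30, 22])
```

list.extend() returns None

NoneType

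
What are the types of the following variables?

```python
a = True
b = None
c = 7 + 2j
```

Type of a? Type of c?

a is bool; c is complex

bool, complex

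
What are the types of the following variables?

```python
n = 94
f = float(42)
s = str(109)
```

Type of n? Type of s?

n is int; s is str

int, str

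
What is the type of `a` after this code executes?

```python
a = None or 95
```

'or' with None returns the other value (95, int)

int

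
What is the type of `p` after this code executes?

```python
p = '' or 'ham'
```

'or' returns first truthy value ('ham', which is str)

str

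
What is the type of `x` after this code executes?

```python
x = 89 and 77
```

'and' returns the last value when all truthy (77, which is int)

int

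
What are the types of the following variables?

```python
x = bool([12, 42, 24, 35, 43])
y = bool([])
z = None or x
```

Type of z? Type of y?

None or <bool> returns the bool; bool() returns bool

bool, bool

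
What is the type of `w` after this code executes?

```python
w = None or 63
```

'or' with None returns the other value (63, int)

int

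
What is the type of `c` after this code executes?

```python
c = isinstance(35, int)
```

isinstance() returns bool

bool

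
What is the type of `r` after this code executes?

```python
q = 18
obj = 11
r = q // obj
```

int // int returns int (18 // 11 = 1)

int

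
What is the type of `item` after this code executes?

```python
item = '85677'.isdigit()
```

str.isdigit() returns bool

bool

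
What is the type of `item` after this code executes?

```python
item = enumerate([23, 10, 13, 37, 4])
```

enumerate() returns an enumerate iterator object

enumerate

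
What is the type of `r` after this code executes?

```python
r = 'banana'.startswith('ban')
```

str.startswith() returns bool

bool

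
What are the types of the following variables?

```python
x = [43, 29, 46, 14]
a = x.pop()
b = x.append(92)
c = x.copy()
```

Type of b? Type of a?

list.append() returns None; list.pop() returns the element (int)

NoneType, int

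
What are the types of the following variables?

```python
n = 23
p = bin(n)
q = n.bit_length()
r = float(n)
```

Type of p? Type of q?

bin() returns str; int.bit_length() returns int

str, int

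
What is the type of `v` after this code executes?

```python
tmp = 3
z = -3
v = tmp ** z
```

int ** negative int returns float

float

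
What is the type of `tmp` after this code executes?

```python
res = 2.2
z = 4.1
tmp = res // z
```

float // float returns float (floor division preserves float type)

float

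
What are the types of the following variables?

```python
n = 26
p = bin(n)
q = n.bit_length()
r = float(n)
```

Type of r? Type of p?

float() returns float; bin() returns str

float, str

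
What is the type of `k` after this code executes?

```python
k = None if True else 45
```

Ternary: condition is True, if branch (None) taken → NoneType

NoneType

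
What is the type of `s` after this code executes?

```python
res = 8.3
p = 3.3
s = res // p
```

float // float returns float (floor division preserves float type)

float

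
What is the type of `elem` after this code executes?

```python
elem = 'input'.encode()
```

str.encode() returns bytes

bytes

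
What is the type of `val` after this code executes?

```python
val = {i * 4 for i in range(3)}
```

A set comprehension {expr for x in iterable} produces a set

set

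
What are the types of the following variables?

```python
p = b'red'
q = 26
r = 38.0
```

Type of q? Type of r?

q is int; r is float

int, float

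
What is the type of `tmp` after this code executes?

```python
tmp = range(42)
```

range() returns a range object

range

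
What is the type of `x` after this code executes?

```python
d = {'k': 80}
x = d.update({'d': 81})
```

dict.update() returns None

NoneType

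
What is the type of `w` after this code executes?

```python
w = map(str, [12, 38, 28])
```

map() returns a map iterator object

map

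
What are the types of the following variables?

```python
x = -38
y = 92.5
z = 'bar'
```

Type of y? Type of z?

y is float; z is str

float, str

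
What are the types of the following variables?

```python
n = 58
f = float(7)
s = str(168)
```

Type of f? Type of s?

f is float; s is str

float, str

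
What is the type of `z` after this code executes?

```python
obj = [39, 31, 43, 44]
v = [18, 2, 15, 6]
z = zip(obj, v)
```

zip() returns a zip iterator object

zip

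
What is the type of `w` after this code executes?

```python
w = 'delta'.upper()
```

str.upper() returns str

str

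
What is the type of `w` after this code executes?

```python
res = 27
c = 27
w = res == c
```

Equality comparison returns bool

bool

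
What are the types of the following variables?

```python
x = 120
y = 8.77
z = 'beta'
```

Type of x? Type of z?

x is int; z is str

int, str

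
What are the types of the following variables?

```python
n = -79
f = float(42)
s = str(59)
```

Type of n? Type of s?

n is int; s is str

int, str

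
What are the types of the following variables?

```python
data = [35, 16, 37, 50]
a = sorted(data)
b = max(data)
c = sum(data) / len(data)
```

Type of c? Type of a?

int / int returns float; sorted() returns list

float, list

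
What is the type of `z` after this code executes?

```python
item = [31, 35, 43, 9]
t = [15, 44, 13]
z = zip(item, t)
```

zip() returns a zip iterator object

zip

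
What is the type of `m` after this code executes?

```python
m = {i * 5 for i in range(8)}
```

A set comprehension {expr for x in iterable} produces a set

set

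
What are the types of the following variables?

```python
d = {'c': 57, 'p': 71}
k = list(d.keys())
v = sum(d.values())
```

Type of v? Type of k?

sum of int values returns int; list(...) returns list

int, list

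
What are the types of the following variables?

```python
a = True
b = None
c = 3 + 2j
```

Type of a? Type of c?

a is bool; c is complex

bool, complex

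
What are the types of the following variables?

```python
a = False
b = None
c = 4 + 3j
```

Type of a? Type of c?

a is bool; c is complex

bool, complex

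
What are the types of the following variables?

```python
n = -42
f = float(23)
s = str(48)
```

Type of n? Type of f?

n is int; f is float

int, float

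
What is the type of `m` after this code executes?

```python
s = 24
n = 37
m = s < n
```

Comparison operators return bool

bool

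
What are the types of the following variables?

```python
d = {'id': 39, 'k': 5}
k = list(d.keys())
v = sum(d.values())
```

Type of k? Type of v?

list(...) returns list; sum of int values returns int

list, int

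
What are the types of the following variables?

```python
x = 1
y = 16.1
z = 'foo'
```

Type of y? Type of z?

y is float; z is str

float, str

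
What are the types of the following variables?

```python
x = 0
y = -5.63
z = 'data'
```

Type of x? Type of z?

x is int; z is str

int, str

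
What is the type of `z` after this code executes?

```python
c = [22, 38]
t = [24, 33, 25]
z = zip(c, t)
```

zip() returns a zip iterator object

zip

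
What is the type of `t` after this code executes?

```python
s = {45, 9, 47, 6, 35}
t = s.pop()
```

Popping from a set of ints returns int

int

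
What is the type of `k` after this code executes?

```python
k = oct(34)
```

oct() returns str representation

str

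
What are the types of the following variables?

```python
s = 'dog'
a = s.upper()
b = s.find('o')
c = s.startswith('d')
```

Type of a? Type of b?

str.upper() returns str; str.find() returns int

str, int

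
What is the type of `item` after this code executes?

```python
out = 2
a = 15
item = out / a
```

int / int always returns float in Python 3 (2 / 15 = 0.133333)

float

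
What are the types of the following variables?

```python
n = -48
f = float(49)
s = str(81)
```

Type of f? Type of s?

f is float; s is str

float, str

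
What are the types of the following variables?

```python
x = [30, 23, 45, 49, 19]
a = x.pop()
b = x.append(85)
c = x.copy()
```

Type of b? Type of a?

list.append() returns None; list.pop() returns the element (int)

NoneType, int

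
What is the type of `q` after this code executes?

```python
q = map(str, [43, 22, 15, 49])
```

map() returns a map iterator object

map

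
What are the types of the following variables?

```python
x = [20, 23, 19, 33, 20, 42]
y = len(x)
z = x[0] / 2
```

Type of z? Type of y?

int / int returns float; len() returns int

float, int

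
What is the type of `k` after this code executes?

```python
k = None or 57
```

'or' with None returns the other value (57, int)

int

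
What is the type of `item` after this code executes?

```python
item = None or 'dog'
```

'or' with None returns the other value ('dog', str)

str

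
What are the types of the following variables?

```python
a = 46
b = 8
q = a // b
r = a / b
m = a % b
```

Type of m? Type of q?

int % int returns int; int // int returns int

int, int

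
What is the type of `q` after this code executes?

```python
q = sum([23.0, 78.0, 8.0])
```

sum() of floats returns float

float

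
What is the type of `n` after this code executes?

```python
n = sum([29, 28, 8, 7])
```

sum() of ints returns int

int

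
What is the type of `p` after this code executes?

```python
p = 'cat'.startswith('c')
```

str.startswith() returns bool

bool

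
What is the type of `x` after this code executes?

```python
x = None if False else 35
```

Ternary: condition is False, else branch (35) taken → int

int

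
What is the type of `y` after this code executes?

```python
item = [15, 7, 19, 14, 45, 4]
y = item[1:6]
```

Slicing a list always returns a list

list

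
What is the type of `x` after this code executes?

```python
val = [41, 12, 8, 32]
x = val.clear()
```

list.clear() returns None

NoneType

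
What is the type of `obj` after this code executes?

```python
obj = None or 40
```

'or' with None returns the other value (40, int)

int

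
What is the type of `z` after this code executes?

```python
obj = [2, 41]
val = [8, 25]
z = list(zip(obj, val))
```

list(zip(...)) returns a list of tuples

list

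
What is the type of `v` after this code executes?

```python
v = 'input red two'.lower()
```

str.lower() returns str

str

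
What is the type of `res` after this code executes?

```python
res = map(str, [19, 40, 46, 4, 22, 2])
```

map() returns a map iterator object

map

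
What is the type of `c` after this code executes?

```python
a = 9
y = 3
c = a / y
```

int / int always returns float in Python 3 (9 / 3 = 3)

float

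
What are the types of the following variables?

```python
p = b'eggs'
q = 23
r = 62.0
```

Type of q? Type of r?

q is int; r is float

int, float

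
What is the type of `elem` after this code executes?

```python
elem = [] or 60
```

'or' returns first truthy value (60, which is int)

int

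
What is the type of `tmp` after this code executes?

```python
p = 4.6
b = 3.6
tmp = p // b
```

float // float returns float (floor division preserves float type)

float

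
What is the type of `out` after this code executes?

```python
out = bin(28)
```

bin() returns str representation

str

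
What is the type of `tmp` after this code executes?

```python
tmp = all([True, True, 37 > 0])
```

all() returns bool

bool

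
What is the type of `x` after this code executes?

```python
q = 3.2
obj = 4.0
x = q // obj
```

float // float returns float (floor division preserves float type)

float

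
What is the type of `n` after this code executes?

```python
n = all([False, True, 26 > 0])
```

all() returns bool

bool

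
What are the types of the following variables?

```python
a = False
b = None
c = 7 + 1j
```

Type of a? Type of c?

a is bool; c is complex

bool, complex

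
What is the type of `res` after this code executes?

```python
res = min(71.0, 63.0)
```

min() of floats returns float

float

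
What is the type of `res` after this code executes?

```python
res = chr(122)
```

chr() returns str (single character)

str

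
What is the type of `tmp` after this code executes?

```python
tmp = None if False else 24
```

Ternary: condition is False, else branch (24) taken → int

int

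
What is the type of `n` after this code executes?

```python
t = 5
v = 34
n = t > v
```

Comparison operators return bool

bool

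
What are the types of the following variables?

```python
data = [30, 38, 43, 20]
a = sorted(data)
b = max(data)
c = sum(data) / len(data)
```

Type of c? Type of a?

int / int returns float; sorted() returns list

float, list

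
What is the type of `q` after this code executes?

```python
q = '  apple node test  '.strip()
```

str.strip() returns str

str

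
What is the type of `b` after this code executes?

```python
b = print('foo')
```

print() returns None

NoneType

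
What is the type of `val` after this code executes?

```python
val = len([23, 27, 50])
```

len() always returns int

int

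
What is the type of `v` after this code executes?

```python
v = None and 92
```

'and' returns first falsy value (None)

NoneType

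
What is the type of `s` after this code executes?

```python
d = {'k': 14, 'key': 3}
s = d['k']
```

Accessing dict[str, int] with key 'k' returns int value 14

int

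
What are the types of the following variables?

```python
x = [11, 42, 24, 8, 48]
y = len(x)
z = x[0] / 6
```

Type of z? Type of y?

int / int returns float; len() returns int

float, int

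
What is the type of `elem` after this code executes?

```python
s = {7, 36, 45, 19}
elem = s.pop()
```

Popping from a set of ints returns int

int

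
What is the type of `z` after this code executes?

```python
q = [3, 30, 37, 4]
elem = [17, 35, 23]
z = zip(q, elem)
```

zip() returns a zip iterator object

zip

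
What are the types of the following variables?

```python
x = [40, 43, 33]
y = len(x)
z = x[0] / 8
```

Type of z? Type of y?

int / int returns float; len() returns int

float, int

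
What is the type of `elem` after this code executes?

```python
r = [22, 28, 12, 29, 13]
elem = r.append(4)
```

list.append() returns None (mutates in place)

NoneType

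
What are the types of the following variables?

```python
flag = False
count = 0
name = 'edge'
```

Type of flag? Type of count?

flag is bool; count is int

bool, int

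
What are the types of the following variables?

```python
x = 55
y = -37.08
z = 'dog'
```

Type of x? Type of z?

x is int; z is str

int, str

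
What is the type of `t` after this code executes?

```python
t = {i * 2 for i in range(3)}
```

A set comprehension {expr for x in iterable} produces a set

set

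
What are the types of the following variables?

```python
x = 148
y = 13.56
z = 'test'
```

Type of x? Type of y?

x is int; y is float

int, float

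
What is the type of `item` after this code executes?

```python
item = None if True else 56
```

Ternary: condition is True, if branch (None) taken → NoneType

NoneType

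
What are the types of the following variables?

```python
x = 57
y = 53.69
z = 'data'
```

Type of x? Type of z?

x is int; z is str

int, str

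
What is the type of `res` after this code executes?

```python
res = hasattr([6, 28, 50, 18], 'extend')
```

hasattr() returns bool

bool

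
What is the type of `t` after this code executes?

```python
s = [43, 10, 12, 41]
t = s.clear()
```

list.clear() returns None

NoneType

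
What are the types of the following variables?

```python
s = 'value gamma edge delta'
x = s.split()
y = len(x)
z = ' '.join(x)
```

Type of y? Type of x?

len() returns int; str.split() returns list

int, list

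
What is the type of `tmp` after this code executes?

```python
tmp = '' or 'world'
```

'or' returns first truthy value ('world', which is str)

str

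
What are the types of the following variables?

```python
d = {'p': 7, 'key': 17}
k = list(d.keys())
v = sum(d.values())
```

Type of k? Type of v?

list(...) returns list; sum of int values returns int

list, int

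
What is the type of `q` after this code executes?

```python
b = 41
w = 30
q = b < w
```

Comparison operators return bool

bool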